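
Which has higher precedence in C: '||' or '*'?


'*' is multiplicative (level 10); '||' is logical OR (level 1)
Higher level binds tighter
'*' has higher precedence than '||'


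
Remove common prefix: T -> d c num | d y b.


Common prefix: 'd'
Factored: T -> d T', T' -> c num | y b


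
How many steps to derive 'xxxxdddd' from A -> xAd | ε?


Derivation: A => xAd => xxAdd => xxxAddd => xxxxAdddd => xxxxdddd
Steps: 5


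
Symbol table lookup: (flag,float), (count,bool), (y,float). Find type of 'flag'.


Lookup 'flag' → type float


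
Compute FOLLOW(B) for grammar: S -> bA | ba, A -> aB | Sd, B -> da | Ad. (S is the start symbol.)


$ ∈ FOLLOW(S). For each A -> αBβ: add FIRST(β)\{ε} to FOLLOW(B); if β nullable, add FOLLOW(A).
FOLLOW(B) = {$, d}


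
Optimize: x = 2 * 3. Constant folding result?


2 * 3 = 6 at compile time
Optimized: x = 6


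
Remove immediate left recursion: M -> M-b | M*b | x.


Left-recursive alternatives: M-b, M*b; non-recursive: x
Introduce M': M -> xM', M' -> -bM' | *bM' | ε


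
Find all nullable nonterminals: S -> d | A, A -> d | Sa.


A nonterminal is nullable iff some alternative derives ε (directly, or every symbol in it is nullable)
Nullable: {}


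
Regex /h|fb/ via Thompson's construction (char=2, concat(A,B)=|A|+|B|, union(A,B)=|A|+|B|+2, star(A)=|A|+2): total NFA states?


Syntax tree has 3 char leaf(s), 1 union(s), 0 star(s)
chars contribute 3×2 = 6; each union adds +2; each star adds +2
Total: 6 + 2 + 0 = 8 states


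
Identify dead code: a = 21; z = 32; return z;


a is assigned but never read
Dead: 'a = 21'


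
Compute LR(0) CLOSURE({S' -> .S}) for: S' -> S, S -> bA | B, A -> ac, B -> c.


Start: S' -> .S
For each item with dot before a nonterminal B, add B -> .γ for every B-production
Closure: [S' -> .S, S -> .bA, S -> .B, B -> .c]


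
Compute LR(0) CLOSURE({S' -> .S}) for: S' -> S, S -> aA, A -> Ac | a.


Start: S' -> .S
For each item with dot before a nonterminal B, add B -> .γ for every B-production
Closure: [S' -> .S, S -> .aA]


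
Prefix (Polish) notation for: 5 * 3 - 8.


left-to-right (same/higher precedence on left): tree is (- (* 5 3) 8)
Prefix: - * 5 3 8


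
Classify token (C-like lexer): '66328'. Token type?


Pattern: digits only
Type: INTEGER_LITERAL


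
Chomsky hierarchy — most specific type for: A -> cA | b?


Right-linear: every RHS is a terminal or a terminal followed by one nonterminal
Classification: Type 3 (Regular)


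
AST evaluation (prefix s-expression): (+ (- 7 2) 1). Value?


Evaluate inner: (- 7 2) = 5
Evaluate root: (+ 5 1) = 6
Result: 6


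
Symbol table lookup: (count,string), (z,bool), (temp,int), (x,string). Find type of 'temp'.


Lookup 'temp' → type int


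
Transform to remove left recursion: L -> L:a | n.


Left-recursive alternatives: L:a; non-recursive: n
Introduce L': L -> nL', L' -> :aL' | ε


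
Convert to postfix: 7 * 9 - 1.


Left to right (same or higher precedence on left)
Postfix: 7 9 * 1 -


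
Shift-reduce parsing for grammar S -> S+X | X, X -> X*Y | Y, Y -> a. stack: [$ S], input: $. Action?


start symbol S on stack, input exhausted
Action: accept


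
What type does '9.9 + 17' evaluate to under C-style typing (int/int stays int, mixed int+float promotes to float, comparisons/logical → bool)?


Operand types: float + int
Rule: mixed int/float promotes to float; int/int stays int
Result type: float


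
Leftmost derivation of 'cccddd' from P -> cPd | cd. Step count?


Derivation: P => cPd => ccPdd => cccddd
Steps: 3


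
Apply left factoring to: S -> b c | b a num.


Common prefix: 'b'
Factored: S -> b S', S' -> c | a num


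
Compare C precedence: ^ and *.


'*' is multiplicative (level 10); '^' is bitwise XOR (level 4)
Higher level binds tighter
'*' has higher precedence than '^'


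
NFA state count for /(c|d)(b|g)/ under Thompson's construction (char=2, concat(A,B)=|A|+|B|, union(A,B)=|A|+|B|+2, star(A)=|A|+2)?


Syntax tree has 4 char leaf(s), 2 union(s), 0 star(s)
chars contribute 4×2 = 8; each union adds +2; each star adds +2
Total: 8 + 4 + 0 = 12 states


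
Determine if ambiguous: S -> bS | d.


right-linear, alternatives start with distinct terminals 'b' vs 'd': unique leftmost derivation
Unambiguous


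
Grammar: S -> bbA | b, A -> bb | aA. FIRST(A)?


Per alternative of A: FIRST(bb) = {b}; FIRST(aA) = {a}
FIRST(A) = {a, b}


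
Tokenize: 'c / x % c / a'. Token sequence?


Scan left to right, longest-match per lexeme
Tokens: ID(c), OP(/), ID(x), OP(%), ID(c), OP(/), ID(a)


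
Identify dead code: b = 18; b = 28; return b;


first assignment to b is overwritten before any read
Dead: 'b = 18'


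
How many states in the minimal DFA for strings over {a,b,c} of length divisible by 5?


Track length mod 5: states 0..4, accept at 0
Minimal DFA: 5 states


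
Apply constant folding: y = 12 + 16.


12 + 16 = 28 at compile time
Optimized: y = 28


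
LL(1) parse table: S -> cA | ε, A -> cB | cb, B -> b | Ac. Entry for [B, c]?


For [B, c]: 'c' ∈ FIRST(Ac)
Entry: B -> Ac


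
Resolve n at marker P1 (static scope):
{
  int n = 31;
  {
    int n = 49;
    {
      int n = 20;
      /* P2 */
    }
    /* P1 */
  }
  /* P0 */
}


n declared in the same block as P1
n = 49


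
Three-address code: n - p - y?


Break into single-operator statements:
t1 = n - p
t2 = t1 - y


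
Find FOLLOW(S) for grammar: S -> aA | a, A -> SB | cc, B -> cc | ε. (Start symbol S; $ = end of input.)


$ ∈ FOLLOW(S). For each A -> αBβ: add FIRST(β)\{ε} to FOLLOW(B); if β nullable, add FOLLOW(A).
FOLLOW(S) = {$, c}


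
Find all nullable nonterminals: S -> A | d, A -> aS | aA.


A nonterminal is nullable iff some alternative derives ε (directly, or every symbol in it is nullable)
Nullable: {}


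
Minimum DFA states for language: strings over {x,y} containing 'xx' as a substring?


KMP-style automaton: 2 progress states + 1 absorbing accept = 3
Minimal DFA: 3 states


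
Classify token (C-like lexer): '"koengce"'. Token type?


Pattern: double-quoted sequence
Type: STRING_LITERAL


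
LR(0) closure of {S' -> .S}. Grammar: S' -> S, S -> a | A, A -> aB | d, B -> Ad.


Start: S' -> .S
For each item with dot before a nonterminal B, add B -> .γ for every B-production
Closure: [S' -> .S, S -> .a, S -> .A, A -> .aB, A -> .d]


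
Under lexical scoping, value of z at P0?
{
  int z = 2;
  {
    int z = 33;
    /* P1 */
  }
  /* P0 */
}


z declared in the same block as P0
z = 2


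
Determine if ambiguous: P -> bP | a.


right-linear, alternatives start with distinct terminals 'b' vs 'a': unique leftmost derivation
Unambiguous


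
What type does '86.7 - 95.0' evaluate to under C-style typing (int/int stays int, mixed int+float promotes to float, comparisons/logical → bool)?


Operand types: float - float
Rule: mixed int/float promotes to float; int/int stays int
Result type: float


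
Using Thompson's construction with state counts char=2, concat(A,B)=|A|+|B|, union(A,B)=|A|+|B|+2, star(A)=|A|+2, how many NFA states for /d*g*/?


Syntax tree has 2 char leaf(s), 0 union(s), 2 star(s)
chars contribute 2×2 = 4; each union adds +2; each star adds +2
Total: 4 + 0 + 4 = 8 states


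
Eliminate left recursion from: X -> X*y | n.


Left-recursive alternatives: X*y; non-recursive: n
Introduce X': X -> nX', X' -> *yX' | ε


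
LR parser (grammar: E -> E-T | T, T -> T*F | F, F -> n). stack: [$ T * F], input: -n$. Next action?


handle 'T*F' on top
Action: reduce (T -> T*F)


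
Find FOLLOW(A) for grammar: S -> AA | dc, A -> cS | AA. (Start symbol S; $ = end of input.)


$ ∈ FOLLOW(S). For each A -> αBβ: add FIRST(β)\{ε} to FOLLOW(B); if β nullable, add FOLLOW(A).
FOLLOW(A) = {$, c}


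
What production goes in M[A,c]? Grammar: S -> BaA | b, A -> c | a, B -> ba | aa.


For [A, c]: 'c' ∈ FIRST(c)
Entry: A -> c


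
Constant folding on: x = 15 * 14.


15 * 14 = 210 at compile time
Optimized: x = 210


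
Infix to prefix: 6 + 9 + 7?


left-to-right (same/higher precedence on left): tree is (+ (+ 6 9) 7)
Prefix: + + 6 9 7


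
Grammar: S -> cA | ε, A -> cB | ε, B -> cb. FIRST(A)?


Per alternative of A: FIRST(cB) = {c}; FIRST(ε) = {ε}
FIRST(A) = {c, ε}


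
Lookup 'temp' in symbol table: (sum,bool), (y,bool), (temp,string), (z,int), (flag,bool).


Lookup 'temp' → type string


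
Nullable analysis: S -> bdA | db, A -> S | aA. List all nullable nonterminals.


A nonterminal is nullable iff some alternative derives ε (directly, or every symbol in it is nullable)
Nullable: {}


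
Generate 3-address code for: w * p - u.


Break into single-operator statements:
t1 = w * p
t2 = t1 - u


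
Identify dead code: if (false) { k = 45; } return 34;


condition is constant false, so the whole block is unreachable
Dead: 'if (false) { k = 45; }'


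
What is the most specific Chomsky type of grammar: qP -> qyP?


LHS has context (more than one symbol) and |LHS| ≤ |RHS|
Classification: Type 1 (Context-Sensitive)


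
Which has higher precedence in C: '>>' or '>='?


'>>' is shift (level 8); '>=' is relational (level 7)
Higher level binds tighter
'>>' has higher precedence than '>='


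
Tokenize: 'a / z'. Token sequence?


Scan left to right, longest-match per lexeme
Tokens: ID(a), OP(/), ID(z)


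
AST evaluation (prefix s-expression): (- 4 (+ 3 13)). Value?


Evaluate inner: (+ 3 13) = 16
Evaluate root: (- 4 16) = -12
Result: -12


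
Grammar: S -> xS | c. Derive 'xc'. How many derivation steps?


Derivation: S => xS => xc
Steps: 2


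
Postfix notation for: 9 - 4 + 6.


Left to right (same or higher precedence on left)
Postfix: 9 4 - 6 +


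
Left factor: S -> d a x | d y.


Common prefix: 'd'
Factored: S -> d S', S' -> a x | y


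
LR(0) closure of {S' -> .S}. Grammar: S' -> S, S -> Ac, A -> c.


Start: S' -> .S
For each item with dot before a nonterminal B, add B -> .γ for every B-production
Closure: [S' -> .S, S -> .Ac, A -> .c]


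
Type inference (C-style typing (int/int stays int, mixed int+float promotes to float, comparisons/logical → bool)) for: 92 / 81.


Operand types: int / int
Rule: mixed int/float promotes to float; int/int stays int
Result type: int


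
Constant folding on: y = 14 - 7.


14 - 7 = 7 at compile time
Optimized: y = 7


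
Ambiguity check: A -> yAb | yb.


balanced y^n…b^n: each string has a unique parse
Unambiguous


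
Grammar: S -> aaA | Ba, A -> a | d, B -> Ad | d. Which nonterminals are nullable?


A nonterminal is nullable iff some alternative derives ε (directly, or every symbol in it is nullable)
Nullable: {}


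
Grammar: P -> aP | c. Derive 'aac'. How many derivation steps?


Derivation: P => aP => aaP => aac
Steps: 3


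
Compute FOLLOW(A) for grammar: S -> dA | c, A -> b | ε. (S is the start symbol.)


$ ∈ FOLLOW(S). For each A -> αBβ: add FIRST(β)\{ε} to FOLLOW(B); if β nullable, add FOLLOW(A).
FOLLOW(A) = {$}


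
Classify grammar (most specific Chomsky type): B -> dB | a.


Right-linear: every RHS is a terminal or a terminal followed by one nonterminal
Classification: Type 3 (Regular)


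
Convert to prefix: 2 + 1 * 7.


'*' binds tighter: tree is (+ 2 (* 1 7))
Prefix: + 2 * 1 7


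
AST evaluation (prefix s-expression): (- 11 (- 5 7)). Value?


Evaluate inner: (- 5 7) = -2
Evaluate root: (- 11 -2) = 13
Result: 13


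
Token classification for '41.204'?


Pattern: digits with a decimal point
Type: FLOAT_LITERAL


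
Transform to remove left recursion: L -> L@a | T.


Left-recursive alternatives: L@a; non-recursive: T
Introduce L': L -> TL', L' -> @aL' | ε


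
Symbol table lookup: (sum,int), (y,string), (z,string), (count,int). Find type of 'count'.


Lookup 'count' → type int


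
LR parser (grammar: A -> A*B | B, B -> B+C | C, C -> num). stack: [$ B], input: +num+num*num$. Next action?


shift '+' to continue B -> B+C
Action: shift


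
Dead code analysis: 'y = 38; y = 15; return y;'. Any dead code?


first assignment to y is overwritten before any read
Dead: 'y = 38'


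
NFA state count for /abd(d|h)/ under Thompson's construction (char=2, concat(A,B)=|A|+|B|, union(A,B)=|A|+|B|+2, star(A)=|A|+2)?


Syntax tree has 5 char leaf(s), 1 union(s), 0 star(s)
chars contribute 5×2 = 10; each union adds +2; each star adds +2
Total: 10 + 2 + 0 = 12 states


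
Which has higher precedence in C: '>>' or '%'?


'%' is multiplicative (level 10); '>>' is shift (level 8)
Higher level binds tighter
'%' has higher precedence than '>>'


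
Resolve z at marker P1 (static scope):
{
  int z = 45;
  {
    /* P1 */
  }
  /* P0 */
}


P1's block does not declare z; resolves to the enclosing declaration at depth 0
z = 45


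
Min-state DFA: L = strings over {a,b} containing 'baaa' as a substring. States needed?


KMP-style automaton: 4 progress states + 1 absorbing accept = 5
Minimal DFA: 5 states


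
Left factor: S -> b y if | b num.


Common prefix: 'b'
Factored: S -> b S', S' -> y if | num


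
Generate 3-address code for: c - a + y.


Break into single-operator statements:
t1 = c - a
t2 = t1 + y


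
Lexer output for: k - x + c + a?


Scan left to right, longest-match per lexeme
Tokens: ID(k), OP(-), ID(x), OP(+), ID(c), OP(+), ID(a)


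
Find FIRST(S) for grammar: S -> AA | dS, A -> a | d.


Per alternative of S: FIRST(AA) = {a, d}; FIRST(dS) = {d}
FIRST(S) = {a, d}


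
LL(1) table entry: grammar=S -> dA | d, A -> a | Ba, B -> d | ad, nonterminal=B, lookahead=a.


For [B, a]: 'a' ∈ FIRST(ad)
Entry: B -> ad


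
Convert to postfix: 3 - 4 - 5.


Left to right (same or higher precedence on left)
Postfix: 3 4 - 5 -


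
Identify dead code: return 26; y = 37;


statement follows a return and is unreachable
Dead: 'y = 37'


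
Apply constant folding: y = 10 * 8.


10 * 8 = 80 at compile time
Optimized: y = 80


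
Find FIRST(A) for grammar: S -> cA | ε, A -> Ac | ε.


Per alternative of A: FIRST(Ac) = {c}; FIRST(ε) = {ε}
FIRST(A) = {c, ε}


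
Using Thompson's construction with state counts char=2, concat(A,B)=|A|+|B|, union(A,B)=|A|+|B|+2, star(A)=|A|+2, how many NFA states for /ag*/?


Syntax tree has 2 char leaf(s), 0 union(s), 1 star(s)
chars contribute 2×2 = 4; each union adds +2; each star adds +2
Total: 4 + 0 + 2 = 6 states


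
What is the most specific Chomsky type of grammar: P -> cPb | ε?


Single nonterminal LHS, but c^n b^n is not regular
Classification: Type 2 (Context-Free)


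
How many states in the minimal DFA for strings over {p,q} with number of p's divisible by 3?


Track (count of p) mod 3: states 0..2, accept at 0
Minimal DFA: 3 states


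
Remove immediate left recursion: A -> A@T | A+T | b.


Left-recursive alternatives: A@T, A+T; non-recursive: b
Introduce A': A -> bA', A' -> @TA' | +TA' | ε


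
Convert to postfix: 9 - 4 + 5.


Left to right (same or higher precedence on left)
Postfix: 9 4 - 5 +


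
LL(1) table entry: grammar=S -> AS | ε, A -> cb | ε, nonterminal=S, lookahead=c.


For [S, c]: 'c' ∈ FIRST(AS)
Entry: S -> AS


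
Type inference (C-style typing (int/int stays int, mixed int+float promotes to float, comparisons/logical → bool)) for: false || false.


Operand types: bool || bool
Rule: logical operators take bool operands and yield bool
Result type: bool


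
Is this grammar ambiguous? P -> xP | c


right-linear, alternatives start with distinct terminals 'x' vs 'c': unique leftmost derivation
Unambiguous


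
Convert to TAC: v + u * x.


Break into single-operator statements:
t1 = u * x
t2 = v + t1


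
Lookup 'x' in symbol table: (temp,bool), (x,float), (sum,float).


Lookup 'x' → type float


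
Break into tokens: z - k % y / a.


Scan left to right, longest-match per lexeme
Tokens: ID(z), OP(-), ID(k), OP(%), ID(y), OP(/), ID(a)


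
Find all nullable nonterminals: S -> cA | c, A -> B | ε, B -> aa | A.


A nonterminal is nullable iff some alternative derives ε (directly, or every symbol in it is nullable)
Nullable: {A, B}


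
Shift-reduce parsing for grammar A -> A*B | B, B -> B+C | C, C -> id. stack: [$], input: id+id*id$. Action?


no handle on stack; shift 'id'
Action: shift


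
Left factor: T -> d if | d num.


Common prefix: 'd'
Factored: T -> d T', T' -> if | num


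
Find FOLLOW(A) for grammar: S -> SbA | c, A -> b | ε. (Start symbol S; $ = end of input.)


$ ∈ FOLLOW(S). For each A -> αBβ: add FIRST(β)\{ε} to FOLLOW(B); if β nullable, add FOLLOW(A).
FOLLOW(A) = {$, b}


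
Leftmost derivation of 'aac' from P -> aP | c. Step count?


Derivation: P => aP => aaP => aac
Steps: 3


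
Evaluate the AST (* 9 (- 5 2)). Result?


Evaluate inner: (- 5 2) = 3
Evaluate root: (* 9 3) = 27
Result: 27


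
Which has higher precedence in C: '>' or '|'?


'>' is relational (level 7); '|' is bitwise OR (level 3)
Higher level binds tighter
'>' has higher precedence than '|'


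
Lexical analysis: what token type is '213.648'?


Pattern: digits with a decimal point
Type: FLOAT_LITERAL


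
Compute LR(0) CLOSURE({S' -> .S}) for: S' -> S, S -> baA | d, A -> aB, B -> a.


Start: S' -> .S
For each item with dot before a nonterminal B, add B -> .γ for every B-production
Closure: [S' -> .S, S -> .baA, S -> .d]


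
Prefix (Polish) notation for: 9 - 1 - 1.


left-to-right (same/higher precedence on left): tree is (- (- 9 1) 1)
Prefix: - - 9 1 1


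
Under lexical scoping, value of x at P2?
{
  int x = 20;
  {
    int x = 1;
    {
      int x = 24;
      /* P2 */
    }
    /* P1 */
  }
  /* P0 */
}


x declared in the same block as P2
x = 24


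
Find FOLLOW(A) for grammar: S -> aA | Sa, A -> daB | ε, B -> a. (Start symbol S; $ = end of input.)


$ ∈ FOLLOW(S). For each A -> αBβ: add FIRST(β)\{ε} to FOLLOW(B); if β nullable, add FOLLOW(A).
FOLLOW(A) = {$, a}


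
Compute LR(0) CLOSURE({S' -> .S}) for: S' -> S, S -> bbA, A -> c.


Start: S' -> .S
For each item with dot before a nonterminal B, add B -> .γ for every B-production
Closure: [S' -> .S, S -> .bbA]


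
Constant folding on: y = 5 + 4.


5 + 4 = 9 at compile time
Optimized: y = 9


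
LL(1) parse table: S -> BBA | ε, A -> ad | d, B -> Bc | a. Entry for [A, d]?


For [A, d]: 'd' ∈ FIRST(d)
Entry: A -> d


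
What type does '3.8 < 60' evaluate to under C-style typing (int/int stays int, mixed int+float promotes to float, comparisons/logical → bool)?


Operand types: float < int
Rule: comparison yields bool
Result type: bool


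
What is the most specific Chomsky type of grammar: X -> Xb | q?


Left-linear: every RHS is a terminal or one nonterminal followed by a terminal
Classification: Type 3 (Regular)


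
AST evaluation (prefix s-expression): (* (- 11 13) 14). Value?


Evaluate inner: (- 11 13) = -2
Evaluate root: (* -2 14) = -28
Result: -28


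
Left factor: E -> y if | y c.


Common prefix: 'y'
Factored: E -> y E', E' -> if | c


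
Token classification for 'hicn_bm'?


Pattern: letter/underscore followed by alphanumerics, not a keyword
Type: IDENTIFIER


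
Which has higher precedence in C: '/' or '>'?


'/' is multiplicative (level 10); '>' is relational (level 7)
Higher level binds tighter
'/' has higher precedence than '>'


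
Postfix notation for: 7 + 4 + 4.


Left to right (same or higher precedence on left)
Postfix: 7 4 + 4 +


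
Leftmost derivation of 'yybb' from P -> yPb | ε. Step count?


Derivation: P => yPb => yyPbb => yybb
Steps: 3


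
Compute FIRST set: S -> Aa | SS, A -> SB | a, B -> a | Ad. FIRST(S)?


Per alternative of S: FIRST(Aa) = {a}; FIRST(SS) = {a}
FIRST(S) = {a}


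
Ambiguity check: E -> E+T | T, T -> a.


precedence layered via separate nonterminal T: deterministic
Unambiguous


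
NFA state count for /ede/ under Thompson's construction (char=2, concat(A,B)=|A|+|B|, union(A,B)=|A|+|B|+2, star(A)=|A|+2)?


Syntax tree has 3 char leaf(s), 0 union(s), 0 star(s)
chars contribute 3×2 = 6; each union adds +2; each star adds +2
Total: 6 + 0 + 0 = 6 states


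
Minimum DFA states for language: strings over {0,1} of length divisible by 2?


Track length mod 2: states 0..1, accept at 0
Minimal DFA: 2 states


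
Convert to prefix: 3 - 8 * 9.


'*' binds tighter: tree is (- 3 (* 8 9))
Prefix: - 3 * 8 9


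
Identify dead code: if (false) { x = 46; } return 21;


condition is constant false, so the whole block is unreachable
Dead: 'if (false) { x = 46; }'


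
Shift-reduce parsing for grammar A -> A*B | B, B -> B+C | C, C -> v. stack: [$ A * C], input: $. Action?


'C' (not preceded by B+) is the handle for B -> C
Action: reduce (B -> C)


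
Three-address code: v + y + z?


Break into single-operator statements:
t1 = v + y
t2 = t1 + z


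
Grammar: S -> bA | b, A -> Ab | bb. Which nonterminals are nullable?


A nonterminal is nullable iff some alternative derives ε (directly, or every symbol in it is nullable)
Nullable: {}


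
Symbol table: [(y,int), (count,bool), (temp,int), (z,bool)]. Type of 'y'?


Lookup 'y' → type int


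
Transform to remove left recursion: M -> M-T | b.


Left-recursive alternatives: M-T; non-recursive: b
Introduce M': M -> bM', M' -> -TM' | ε


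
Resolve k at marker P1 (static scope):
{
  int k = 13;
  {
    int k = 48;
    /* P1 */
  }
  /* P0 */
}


k declared in the same block as P1
k = 48


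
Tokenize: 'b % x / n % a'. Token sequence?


Scan left to right, longest-match per lexeme
Tokens: ID(b), OP(%), ID(x), OP(/), ID(n), OP(%), ID(a)


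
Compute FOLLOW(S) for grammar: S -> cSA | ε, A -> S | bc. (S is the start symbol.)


$ ∈ FOLLOW(S). For each A -> αBβ: add FIRST(β)\{ε} to FOLLOW(B); if β nullable, add FOLLOW(A).
FOLLOW(S) = {$, b, c}


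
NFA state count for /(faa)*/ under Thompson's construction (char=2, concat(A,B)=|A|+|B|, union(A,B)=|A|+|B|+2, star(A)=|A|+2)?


Syntax tree has 3 char leaf(s), 0 union(s), 1 star(s)
chars contribute 3×2 = 6; each union adds +2; each star adds +2
Total: 6 + 0 + 2 = 8 states


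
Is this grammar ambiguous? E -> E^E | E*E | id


'id^id*id' has two parse trees (no precedence encoded between ^ and *)
Ambiguous


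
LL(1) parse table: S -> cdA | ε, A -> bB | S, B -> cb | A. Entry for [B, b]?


For [B, b]: 'b' ∈ FIRST(A)
Entry: B -> A


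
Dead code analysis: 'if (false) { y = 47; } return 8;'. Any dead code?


condition is constant false, so the whole block is unreachable
Dead: 'if (false) { y = 47; }'


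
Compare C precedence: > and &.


'>' is relational (level 7); '&' is bitwise AND (level 5)
Higher level binds tighter
'>' has higher precedence than '&'


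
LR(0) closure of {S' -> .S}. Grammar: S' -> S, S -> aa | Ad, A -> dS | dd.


Start: S' -> .S
For each item with dot before a nonterminal B, add B -> .γ for every B-production
Closure: [S' -> .S, S -> .aa, S -> .Ad, A -> .dS, A -> .dd]


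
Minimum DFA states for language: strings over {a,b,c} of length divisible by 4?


Track length mod 4: states 0..3, accept at 0
Minimal DFA: 4 states


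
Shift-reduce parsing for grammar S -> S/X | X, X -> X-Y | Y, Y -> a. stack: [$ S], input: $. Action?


start symbol S on stack, input exhausted
Action: accept


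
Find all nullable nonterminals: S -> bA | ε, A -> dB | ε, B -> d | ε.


A nonterminal is nullable iff some alternative derives ε (directly, or every symbol in it is nullable)
Nullable: {A, B, S}


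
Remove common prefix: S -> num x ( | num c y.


Common prefix: 'num'
Factored: S -> num S', S' -> x ( | c y


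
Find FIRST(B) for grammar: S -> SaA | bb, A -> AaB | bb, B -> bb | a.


Per alternative of B: FIRST(bb) = {b}; FIRST(a) = {a}
FIRST(B) = {a, b}


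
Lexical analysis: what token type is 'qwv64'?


Pattern: letter/underscore followed by alphanumerics, not a keyword
Type: IDENTIFIER


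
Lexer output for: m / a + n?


Scan left to right, longest-match per lexeme
Tokens: ID(m), OP(/), ID(a), OP(+), ID(n)


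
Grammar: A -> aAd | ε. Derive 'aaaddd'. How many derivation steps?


Derivation: A => aAd => aaAdd => aaaAddd => aaaddd
Steps: 4


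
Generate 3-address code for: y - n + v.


Break into single-operator statements:
t1 = y - n
t2 = t1 + v


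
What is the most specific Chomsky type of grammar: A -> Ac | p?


Left-linear: every RHS is a terminal or one nonterminal followed by a terminal
Classification: Type 3 (Regular)


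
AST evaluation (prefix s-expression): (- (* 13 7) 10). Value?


Evaluate inner: (* 13 7) = 91
Evaluate root: (- 91 10) = 81
Result: 81


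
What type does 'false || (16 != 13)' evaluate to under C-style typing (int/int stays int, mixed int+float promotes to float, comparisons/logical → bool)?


Operand types: bool || bool
Rule: logical operators take bool operands and yield bool
Result type: bool


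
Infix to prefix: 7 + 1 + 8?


left-to-right (same/higher precedence on left): tree is (+ (+ 7 1) 8)
Prefix: + + 7 1 8


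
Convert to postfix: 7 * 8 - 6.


Left to right (same or higher precedence on left)
Postfix: 7 8 * 6 -


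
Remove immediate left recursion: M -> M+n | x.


Left-recursive alternatives: M+n; non-recursive: x
Introduce M': M -> xM', M' -> +nM' | ε


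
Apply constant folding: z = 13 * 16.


13 * 16 = 208 at compile time
Optimized: z = 208


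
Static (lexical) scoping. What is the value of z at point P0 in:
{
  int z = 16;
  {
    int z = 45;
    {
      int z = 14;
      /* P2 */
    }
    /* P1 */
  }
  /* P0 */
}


z declared in the same block as P0
z = 16


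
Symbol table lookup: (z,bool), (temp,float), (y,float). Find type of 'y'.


Lookup 'y' → type float


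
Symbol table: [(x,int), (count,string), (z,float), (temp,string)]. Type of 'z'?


Lookup 'z' → type float


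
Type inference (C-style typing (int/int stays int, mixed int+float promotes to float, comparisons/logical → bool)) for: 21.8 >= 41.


Operand types: float >= int
Rule: comparison yields bool
Result type: bool


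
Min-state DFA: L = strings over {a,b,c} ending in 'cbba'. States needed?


Track the longest suffix of input matching a prefix of 'cbba': 5 classes (prefixes of length 0..4)
Minimal DFA: 5 states


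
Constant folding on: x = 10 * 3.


10 * 3 = 30 at compile time
Optimized: x = 30


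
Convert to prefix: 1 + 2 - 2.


left-to-right (same/higher precedence on left): tree is (- (+ 1 2) 2)
Prefix: - + 1 2 2


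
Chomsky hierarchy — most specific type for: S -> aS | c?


Right-linear: every RHS is a terminal or a terminal followed by one nonterminal
Classification: Type 3 (Regular)


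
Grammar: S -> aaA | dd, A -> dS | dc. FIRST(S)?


Per alternative of S: FIRST(aaA) = {a}; FIRST(dd) = {d}
FIRST(S) = {a, d}


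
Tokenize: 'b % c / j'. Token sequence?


Scan left to right, longest-match per lexeme
Tokens: ID(b), OP(%), ID(c), OP(/), ID(j)


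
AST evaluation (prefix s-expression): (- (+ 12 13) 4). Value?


Evaluate inner: (+ 12 13) = 25
Evaluate root: (- 25 4) = 21
Result: 21


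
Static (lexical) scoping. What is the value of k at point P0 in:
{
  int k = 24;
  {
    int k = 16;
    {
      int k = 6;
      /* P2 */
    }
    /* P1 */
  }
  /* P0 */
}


k declared in the same block as P0
k = 24


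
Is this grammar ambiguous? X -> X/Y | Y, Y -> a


precedence layered via separate nonterminal Y: deterministic
Unambiguous


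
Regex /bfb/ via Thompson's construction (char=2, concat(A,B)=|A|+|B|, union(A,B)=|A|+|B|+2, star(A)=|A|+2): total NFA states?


Syntax tree has 3 char leaf(s), 0 union(s), 0 star(s)
chars contribute 3×2 = 6; each union adds +2; each star adds +2
Total: 6 + 0 + 0 = 6 states


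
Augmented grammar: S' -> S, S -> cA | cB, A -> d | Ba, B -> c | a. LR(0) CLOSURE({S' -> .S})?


Start: S' -> .S
For each item with dot before a nonterminal B, add B -> .γ for every B-production
Closure: [S' -> .S, S -> .cA, S -> .cB]


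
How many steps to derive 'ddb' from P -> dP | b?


Derivation: P => dP => ddP => ddb
Steps: 3


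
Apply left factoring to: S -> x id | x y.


Common prefix: 'x'
Factored: S -> x S', S' -> id | y


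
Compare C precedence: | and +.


'+' is additive (level 9); '|' is bitwise OR (level 3)
Higher level binds tighter
'+' has higher precedence than '|'


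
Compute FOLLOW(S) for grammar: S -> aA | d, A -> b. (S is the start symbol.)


$ ∈ FOLLOW(S). For each A -> αBβ: add FIRST(β)\{ε} to FOLLOW(B); if β nullable, add FOLLOW(A).
FOLLOW(S) = {$}


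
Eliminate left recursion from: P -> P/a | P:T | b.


Left-recursive alternatives: P/a, P:T; non-recursive: b
Introduce P': P -> bP', P' -> /aP' | :TP' | ε


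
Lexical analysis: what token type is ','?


Pattern: delimiter/punctuation
Type: PUNCTUATION


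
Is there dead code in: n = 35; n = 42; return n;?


first assignment to n is overwritten before any read
Dead: 'n = 35'


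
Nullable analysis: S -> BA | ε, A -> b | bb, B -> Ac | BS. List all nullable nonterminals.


A nonterminal is nullable iff some alternative derives ε (directly, or every symbol in it is nullable)
Nullable: {S}


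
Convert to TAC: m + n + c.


Break into single-operator statements:
t1 = m + n
t2 = t1 + c


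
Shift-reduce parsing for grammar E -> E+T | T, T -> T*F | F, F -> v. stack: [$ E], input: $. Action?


start symbol E on stack, input exhausted
Action: accept


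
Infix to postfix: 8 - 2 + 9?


Left to right (same or higher precedence on left)
Postfix: 8 2 - 9 +


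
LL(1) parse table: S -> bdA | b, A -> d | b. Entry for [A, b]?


For [A, b]: 'b' ∈ FIRST(b)
Entry: A -> b


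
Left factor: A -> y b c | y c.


Common prefix: 'y'
Factored: A -> y A', A' -> b c | c


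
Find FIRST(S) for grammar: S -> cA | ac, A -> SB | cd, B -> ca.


Per alternative of S: FIRST(cA) = {c}; FIRST(ac) = {a}
FIRST(S) = {a, c}


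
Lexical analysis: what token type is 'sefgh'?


Pattern: letter/underscore followed by alphanumerics, not a keyword
Type: IDENTIFIER


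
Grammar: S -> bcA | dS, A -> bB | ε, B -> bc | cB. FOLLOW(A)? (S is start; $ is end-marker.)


$ ∈ FOLLOW(S). For each A -> αBβ: add FIRST(β)\{ε} to FOLLOW(B); if β nullable, add FOLLOW(A).
FOLLOW(A) = {$}


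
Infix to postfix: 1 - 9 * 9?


* has higher precedence, evaluate 9*9 first
Postfix: 1 9 9 * -


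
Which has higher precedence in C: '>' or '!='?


'>' is relational (level 7); '!=' is equality (level 6)
Higher level binds tighter
'>' has higher precedence than '!='


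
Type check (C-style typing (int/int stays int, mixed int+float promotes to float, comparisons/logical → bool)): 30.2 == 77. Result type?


Operand types: float == int
Rule: comparison yields bool
Result type: bool


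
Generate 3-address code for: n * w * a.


Break into single-operator statements:
t1 = n * w
t2 = t1 * a


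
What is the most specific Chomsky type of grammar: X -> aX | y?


Right-linear: every RHS is a terminal or a terminal followed by one nonterminal
Classification: Type 3 (Regular)


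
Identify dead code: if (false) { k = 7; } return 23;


condition is constant false, so the whole block is unreachable
Dead: 'if (false) { k = 7; }'


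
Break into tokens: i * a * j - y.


Scan left to right, longest-match per lexeme
Tokens: ID(i), OP(*), ID(a), OP(*), ID(j), OP(-), ID(y)


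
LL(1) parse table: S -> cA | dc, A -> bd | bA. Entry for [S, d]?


For [S, d]: 'd' ∈ FIRST(dc)
Entry: S -> dc


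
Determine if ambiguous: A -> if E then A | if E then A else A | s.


dangling else: 'if E then if E then s else s' parses two ways
Ambiguous


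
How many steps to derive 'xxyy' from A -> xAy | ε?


Derivation: A => xAy => xxAyy => xxyy
Steps: 3


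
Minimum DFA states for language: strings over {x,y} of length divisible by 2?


Track length mod 2: states 0..1, accept at 0
Minimal DFA: 2 states


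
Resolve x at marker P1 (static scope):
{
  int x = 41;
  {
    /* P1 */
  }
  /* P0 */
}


P1's block does not declare x; resolves to the enclosing declaration at depth 0
x = 41


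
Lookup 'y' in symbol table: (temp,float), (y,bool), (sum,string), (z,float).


Lookup 'y' → type bool


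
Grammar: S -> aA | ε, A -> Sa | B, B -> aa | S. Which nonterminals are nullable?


A nonterminal is nullable iff some alternative derives ε (directly, or every symbol in it is nullable)
Nullable: {A, B, S}


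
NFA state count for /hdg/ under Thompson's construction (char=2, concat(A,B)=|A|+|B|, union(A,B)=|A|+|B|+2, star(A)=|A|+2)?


Syntax tree has 3 char leaf(s), 0 union(s), 0 star(s)
chars contribute 3×2 = 6; each union adds +2; each star adds +2
Total: 6 + 0 + 0 = 6 states


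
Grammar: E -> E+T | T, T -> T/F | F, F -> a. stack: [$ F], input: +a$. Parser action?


'F' (not preceded by T/) is the handle for T -> F
Action: reduce (T -> F)


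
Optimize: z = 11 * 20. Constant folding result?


11 * 20 = 220 at compile time
Optimized: z = 220


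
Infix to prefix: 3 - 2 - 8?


left-to-right (same/higher precedence on left): tree is (- (- 3 2) 8)
Prefix: - - 3 2 8


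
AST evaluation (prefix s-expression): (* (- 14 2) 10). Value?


Evaluate inner: (- 14 2) = 12
Evaluate root: (* 12 10) = 120
Result: 120


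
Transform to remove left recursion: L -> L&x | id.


Left-recursive alternatives: L&x; non-recursive: id
Introduce L': L -> idL', L' -> &xL' | ε


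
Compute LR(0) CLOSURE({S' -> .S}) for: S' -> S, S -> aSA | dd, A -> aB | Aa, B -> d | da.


Start: S' -> .S
For each item with dot before a nonterminal B, add B -> .γ for every B-production
Closure: [S' -> .S, S -> .aSA, S -> .dd]


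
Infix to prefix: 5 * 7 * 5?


left-to-right (same/higher precedence on left): tree is (* (* 5 7) 5)
Prefix: * * 5 7 5


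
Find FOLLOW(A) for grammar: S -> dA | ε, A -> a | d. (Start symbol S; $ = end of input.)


$ ∈ FOLLOW(S). For each A -> αBβ: add FIRST(β)\{ε} to FOLLOW(B); if β nullable, add FOLLOW(A).
FOLLOW(A) = {$}


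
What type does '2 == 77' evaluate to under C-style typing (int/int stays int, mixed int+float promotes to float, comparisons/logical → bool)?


Operand types: int == int
Rule: comparison yields bool
Result type: bool


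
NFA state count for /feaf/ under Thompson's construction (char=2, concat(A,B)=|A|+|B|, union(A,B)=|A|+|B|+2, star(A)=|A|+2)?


Syntax tree has 4 char leaf(s), 0 union(s), 0 star(s)
chars contribute 4×2 = 8; each union adds +2; each star adds +2
Total: 8 + 0 + 0 = 8 states


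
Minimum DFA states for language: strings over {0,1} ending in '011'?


Track the longest suffix of input matching a prefix of '011': 4 classes (prefixes of length 0..3)
Minimal DFA: 4 states


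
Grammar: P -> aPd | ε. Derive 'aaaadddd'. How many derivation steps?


Derivation: P => aPd => aaPdd => aaaPddd => aaaaPdddd => aaaadddd
Steps: 5


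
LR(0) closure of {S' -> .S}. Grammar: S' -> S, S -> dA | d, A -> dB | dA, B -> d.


Start: S' -> .S
For each item with dot before a nonterminal B, add B -> .γ for every B-production
Closure: [S' -> .S, S -> .dA, S -> .d]


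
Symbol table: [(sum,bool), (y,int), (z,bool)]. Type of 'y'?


Lookup 'y' → type int


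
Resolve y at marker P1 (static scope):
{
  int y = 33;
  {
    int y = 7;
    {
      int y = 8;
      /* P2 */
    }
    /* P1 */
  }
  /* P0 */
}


y declared in the same block as P1
y = 7


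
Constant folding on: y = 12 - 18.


12 - 18 = -6 at compile time
Optimized: y = -6


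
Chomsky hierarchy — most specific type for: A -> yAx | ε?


Single nonterminal LHS, but y^n x^n is not regular
Classification: Type 2 (Context-Free)


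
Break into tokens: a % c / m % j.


Scan left to right, longest-match per lexeme
Tokens: ID(a), OP(%), ID(c), OP(/), ID(m), OP(%), ID(j)


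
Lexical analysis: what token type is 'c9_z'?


Pattern: letter/underscore followed by alphanumerics, not a keyword
Type: IDENTIFIER


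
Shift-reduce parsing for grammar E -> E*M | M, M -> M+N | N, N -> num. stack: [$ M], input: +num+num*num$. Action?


shift '+' to continue M -> M+N
Action: shift


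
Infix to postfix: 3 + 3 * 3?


* has higher precedence, evaluate 3*3 first
Postfix: 3 3 3 * +


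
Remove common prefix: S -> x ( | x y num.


Common prefix: 'x'
Factored: S -> x S', S' -> ( | y num


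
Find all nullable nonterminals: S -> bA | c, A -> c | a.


A nonterminal is nullable iff some alternative derives ε (directly, or every symbol in it is nullable)
Nullable: {}


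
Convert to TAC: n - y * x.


Break into single-operator statements:
t1 = y * x
t2 = n - t1


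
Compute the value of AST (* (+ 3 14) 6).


Evaluate inner: (+ 3 14) = 17
Evaluate root: (* 17 6) = 102
Result: 102


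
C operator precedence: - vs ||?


'-' is additive (level 9); '||' is logical OR (level 1)
Higher level binds tighter
'-' has higher precedence than '||'


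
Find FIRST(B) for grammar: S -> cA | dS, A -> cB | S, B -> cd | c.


Per alternative of B: FIRST(cd) = {c}; FIRST(c) = {c}
FIRST(B) = {c}


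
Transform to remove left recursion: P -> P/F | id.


Left-recursive alternatives: P/F; non-recursive: id
Introduce P': P -> idP', P' -> /FP' | ε


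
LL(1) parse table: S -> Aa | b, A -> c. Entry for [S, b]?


For [S, b]: 'b' ∈ FIRST(b)
Entry: S -> b


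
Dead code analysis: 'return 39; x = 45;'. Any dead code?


statement follows a return and is unreachable
Dead: 'x = 45'


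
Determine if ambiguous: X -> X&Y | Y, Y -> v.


precedence layered via separate nonterminal Y: deterministic
Unambiguous


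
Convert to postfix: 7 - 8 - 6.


Left to right (same or higher precedence on left)
Postfix: 7 8 - 6 -


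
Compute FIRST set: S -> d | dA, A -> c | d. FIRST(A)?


Per alternative of A: FIRST(c) = {c}; FIRST(d) = {d}
FIRST(A) = {c, d}


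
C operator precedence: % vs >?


'%' is multiplicative (level 10); '>' is relational (level 7)
Higher level binds tighter
'%' has higher precedence than '>'


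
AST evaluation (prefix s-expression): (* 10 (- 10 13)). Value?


Evaluate inner: (- 10 13) = -3
Evaluate root: (* 10 -3) = -30
Result: -30


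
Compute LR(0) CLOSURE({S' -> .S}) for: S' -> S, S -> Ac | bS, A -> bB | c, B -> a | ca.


Start: S' -> .S
For each item with dot before a nonterminal B, add B -> .γ for every B-production
Closure: [S' -> .S, S -> .Ac, S -> .bS, A -> .bB, A -> .c]


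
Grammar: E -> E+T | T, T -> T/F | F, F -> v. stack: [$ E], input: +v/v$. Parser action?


shift '+' to continue E -> E+T
Action: shift


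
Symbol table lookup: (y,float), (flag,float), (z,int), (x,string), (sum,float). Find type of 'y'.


Lookup 'y' → type float


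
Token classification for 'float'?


Pattern: reserved word
Type: KEYWORD


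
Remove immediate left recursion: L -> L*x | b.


Left-recursive alternatives: L*x; non-recursive: b
Introduce L': L -> bL', L' -> *xL' | ε
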